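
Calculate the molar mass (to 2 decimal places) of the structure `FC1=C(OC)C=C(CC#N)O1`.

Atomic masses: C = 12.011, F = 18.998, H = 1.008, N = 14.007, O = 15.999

155.13

Molecular formula: C7H6FNO2.
M = 7×12.011 + 1×18.998 + 6×1.008 + 1×14.007 + 2×15.999 = 155.13 g/mol.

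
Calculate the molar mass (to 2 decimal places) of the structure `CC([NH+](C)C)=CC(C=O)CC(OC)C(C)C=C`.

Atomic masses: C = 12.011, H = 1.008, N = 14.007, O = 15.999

240.37

Molecular formula: C14H26NO2+.
M = 14×12.011 + 26×1.008 + 1×14.007 + 2×15.999 = 240.37 g/mol.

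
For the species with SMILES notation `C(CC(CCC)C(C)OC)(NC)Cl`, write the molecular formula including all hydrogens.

C10H22ClNO

Heavy atoms from the SMILES: 10 C, 1 Cl, 1 N, 1 O.
Implicit hydrogens by atom environment:
  4 × C: 3 H each → 12
  3 × C: 2 H each → 6
  3 × C: 1 H each → 3
  1 × Cl: no H
  1 × N: 1 H
  1 × O: no H
  Total hydrogens = 22.
Molecular formula: C10H22ClNO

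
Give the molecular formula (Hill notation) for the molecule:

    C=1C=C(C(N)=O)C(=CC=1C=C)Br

Heavy atoms from the SMILES: 1 Br, 9 C, 1 N, 1 O.
Implicit hydrogens by atom environment:
  3 × C (aromatic): 1 H each → 3
  3 × C (aromatic): no H
  1 × Br: no H
  1 × C: 2 H
  1 × C: 1 H
  1 × C: no H
  1 × N: 2 H
  1 × O: no H
  Total hydrogens = 8.
Molecular formula: C9H8BrNO

C9H8BrNO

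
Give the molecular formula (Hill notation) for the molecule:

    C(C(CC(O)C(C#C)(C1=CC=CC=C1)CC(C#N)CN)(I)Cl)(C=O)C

C19H22ClIN2O2

Heavy atoms from the SMILES: 19 C, 1 Cl, 1 I, 2 N, 2 O.
Implicit hydrogens by atom environment:
  5 × C: 1 H each → 5
  5 × C (aromatic): 1 H each → 5
  4 × C: no H
  3 × C: 2 H each → 6
  1 × C: 3 H
  1 × C (aromatic): no H
  1 × Cl: no H
  1 × I: no H
  1 × N: 2 H
  1 × N: no H
  1 × O: 1 H
  1 × O: no H
  Total hydrogens = 22.
Molecular formula: C19H22ClIN2O2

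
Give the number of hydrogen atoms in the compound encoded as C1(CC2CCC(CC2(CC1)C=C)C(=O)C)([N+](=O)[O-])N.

Hydrogens are implicit in SMILES; fill each atom to its normal valence:
  7 × C: 2 H each → 14
  3 × C: 1 H each → 3
  3 × C: no H
  2 × O: no H
  1 × C: 3 H
  1 × N: 2 H
  1 × N (charge +1): no H
  1 × O (charge -1): no H
  Total hydrogens = 22.

22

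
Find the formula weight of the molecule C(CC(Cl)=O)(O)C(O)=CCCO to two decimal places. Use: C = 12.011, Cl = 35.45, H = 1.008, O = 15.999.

194.61

Molecular formula: C7H11ClO4.
M = 7×12.011 + 1×35.45 + 11×1.008 + 4×15.999 = 194.61 g/mol.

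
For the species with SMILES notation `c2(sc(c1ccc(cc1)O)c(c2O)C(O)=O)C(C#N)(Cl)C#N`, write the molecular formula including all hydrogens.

Heavy atoms from the SMILES: 14 C, 1 Cl, 2 N, 4 O, 1 S.
Implicit hydrogens by atom environment:
  6 × C (aromatic): no H
  4 × C (aromatic): 1 H each → 4
  4 × C: no H
  3 × O: 1 H each → 3
  2 × N: no H
  1 × Cl: no H
  1 × O: no H
  1 × S (aromatic): no H
  Total hydrogens = 7.
Molecular formula: C14H7ClN2O4S

C14H7ClN2O4S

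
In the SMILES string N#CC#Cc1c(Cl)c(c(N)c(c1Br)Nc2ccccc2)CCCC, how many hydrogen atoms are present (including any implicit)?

Hydrogens are implicit in SMILES; fill each atom to its normal valence:
  7 × C (aromatic): no H
  5 × C (aromatic): 1 H each → 5
  3 × C: 2 H each → 6
  3 × C: no H
  1 × Br: no H
  1 × C: 3 H
  1 × Cl: no H
  1 × N: 2 H
  1 × N: 1 H
  1 × N: no H
  Total hydrogens = 17.

17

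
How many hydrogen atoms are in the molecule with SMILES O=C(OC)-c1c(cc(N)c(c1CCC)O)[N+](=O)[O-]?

14

Hydrogens are implicit in SMILES; fill each atom to its normal valence:
  5 × C (aromatic): no H
  3 × O: no H
  2 × C: 3 H each → 6
  2 × C: 2 H each → 4
  1 × C (aromatic): 1 H
  1 × C: no H
  1 × N: 2 H
  1 × N (charge +1): no H
  1 × O: 1 H
  1 × O (charge -1): no H
  Total hydrogens = 14.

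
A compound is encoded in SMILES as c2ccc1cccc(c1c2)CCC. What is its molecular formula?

Heavy atoms from the SMILES: 13 C.
Implicit hydrogens by atom environment:
  7 × C (aromatic): 1 H each → 7
  3 × C (aromatic): no H
  2 × C: 2 H each → 4
  1 × C: 3 H
  Total hydrogens = 14.
Molecular formula: C13H14

C13H14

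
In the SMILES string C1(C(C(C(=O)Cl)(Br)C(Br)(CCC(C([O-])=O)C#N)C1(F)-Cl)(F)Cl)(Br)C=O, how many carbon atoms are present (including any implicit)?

The symbol for carbon appears 12 times in the SMILES. (Cl is a single chlorine, not C + l.)

12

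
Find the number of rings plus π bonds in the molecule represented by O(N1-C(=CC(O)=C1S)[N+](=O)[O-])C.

Molecular formula from the SMILES: C5H6N2O4S.
DoU = (2C + 2 + N − H − X)/2 = (2·5 + 2 + 2 − 6 − 0)/2 = 8/2 = 4.
(Structurally: 1 ring(s) + 3 π bond(s) = 4.)

4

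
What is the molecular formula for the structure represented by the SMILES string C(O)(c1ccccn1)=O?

Heavy atoms from the SMILES: 6 C, 1 N, 2 O.
Implicit hydrogens by atom environment:
  4 × C (aromatic): 1 H each → 4
  1 × C (aromatic): no H
  1 × C: no H
  1 × N (aromatic): no H
  1 × O: 1 H
  1 × O: no H
  Total hydrogens = 5.
Molecular formula: C6H5NO2

C6H5NO2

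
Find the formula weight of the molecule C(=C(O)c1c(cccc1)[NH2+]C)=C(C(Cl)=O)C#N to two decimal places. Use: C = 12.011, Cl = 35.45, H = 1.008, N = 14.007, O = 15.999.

249.67

Molecular formula: C12H10ClN2O2+.
M = 12×12.011 + 1×35.45 + 10×1.008 + 2×14.007 + 2×15.999 = 249.67 g/mol.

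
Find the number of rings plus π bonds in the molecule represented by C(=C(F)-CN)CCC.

1

Molecular formula from the SMILES: C6H12FN.
DoU = (2C + 2 + N − H − X)/2 = (2·6 + 2 + 1 − 12 − 1)/2 = 2/2 = 1.
(Structurally: 0 ring(s) + 1 π bond(s) = 1.)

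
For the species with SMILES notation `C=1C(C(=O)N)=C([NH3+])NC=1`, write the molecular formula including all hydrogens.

Heavy atoms from the SMILES: 5 C, 3 N, 1 O.
Implicit hydrogens by atom environment:
  2 × C (aromatic): 1 H each → 2
  2 × C (aromatic): no H
  1 × C: no H
  1 × N (charge +1): 3 H
  1 × N: 2 H
  1 × N (aromatic): 1 H
  1 × O: no H
  Total hydrogens = 8.
Net charge +1.
Molecular formula: C5H8N3O+

C5H8N3O+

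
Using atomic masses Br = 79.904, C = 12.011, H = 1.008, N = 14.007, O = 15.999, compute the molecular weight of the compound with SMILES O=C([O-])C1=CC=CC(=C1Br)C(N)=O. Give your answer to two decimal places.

Molecular formula: C8H5BrNO3-.
M = 1×79.904 + 8×12.011 + 5×1.008 + 1×14.007 + 3×15.999 = 243.04 g/mol.

243.04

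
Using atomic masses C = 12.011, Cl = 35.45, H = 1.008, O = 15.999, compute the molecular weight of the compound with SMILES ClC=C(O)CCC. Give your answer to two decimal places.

Molecular formula: C5H9ClO.
M = 5×12.011 + 1×35.45 + 9×1.008 + 1×15.999 = 120.58 g/mol.

120.58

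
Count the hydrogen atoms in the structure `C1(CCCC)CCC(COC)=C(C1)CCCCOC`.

32

Hydrogens are implicit in SMILES; fill each atom to its normal valence:
  11 × C: 2 H each → 22
  3 × C: 3 H each → 9
  2 × C: no H
  2 × O: no H
  1 × C: 1 H
  Total hydrogens = 32.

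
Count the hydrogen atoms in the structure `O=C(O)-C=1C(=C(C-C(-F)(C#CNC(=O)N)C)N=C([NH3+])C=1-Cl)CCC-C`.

21

Hydrogens are implicit in SMILES; fill each atom to its normal valence:
  5 × C (aromatic): no H
  5 × C: no H
  4 × C: 2 H each → 8
  2 × C: 3 H each → 6
  2 × O: no H
  1 × Cl: no H
  1 × F: no H
  1 × N (charge +1): 3 H
  1 × N: 2 H
  1 × N: 1 H
  1 × N (aromatic): no H
  1 × O: 1 H
  Total hydrogens = 21.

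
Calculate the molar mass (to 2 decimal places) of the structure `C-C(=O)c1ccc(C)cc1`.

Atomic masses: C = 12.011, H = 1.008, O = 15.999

134.18

Molecular formula: C9H10O.
M = 9×12.011 + 10×1.008 + 1×15.999 = 134.18 g/mol.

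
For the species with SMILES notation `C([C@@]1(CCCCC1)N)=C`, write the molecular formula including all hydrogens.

C8H15N

Heavy atoms from the SMILES: 8 C, 1 N.
Implicit hydrogens by atom environment:
  6 × C: 2 H each → 12
  1 × C: 1 H
  1 × C: no H
  1 × N: 2 H
  Total hydrogens = 15.
Molecular formula: C8H15N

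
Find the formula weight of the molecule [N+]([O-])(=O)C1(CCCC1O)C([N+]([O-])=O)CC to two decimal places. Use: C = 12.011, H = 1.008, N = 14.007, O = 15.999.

Molecular formula: C8H14N2O5.
M = 8×12.011 + 14×1.008 + 2×14.007 + 5×15.999 = 218.21 g/mol.

218.21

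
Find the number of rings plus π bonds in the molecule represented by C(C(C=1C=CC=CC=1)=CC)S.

Molecular formula from the SMILES: C10H12S.
DoU = (2C + 2 + N − H − X)/2 = (2·10 + 2 + 0 − 12 − 0)/2 = 10/2 = 5.
(Structurally: 1 ring(s) + 4 π bond(s) = 5.)

5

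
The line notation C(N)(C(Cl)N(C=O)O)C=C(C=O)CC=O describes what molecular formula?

C8H11ClN2O4

Heavy atoms from the SMILES: 8 C, 1 Cl, 2 N, 4 O.
Implicit hydrogens by atom environment:
  6 × C: 1 H each → 6
  3 × O: no H
  1 × C: 2 H
  1 × C: no H
  1 × Cl: no H
  1 × N: 2 H
  1 × N: no H
  1 × O: 1 H
  Total hydrogens = 11.
Molecular formula: C8H11ClN2O4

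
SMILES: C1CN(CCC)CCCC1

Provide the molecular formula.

C9H19N

Heavy atoms from the SMILES: 9 C, 1 N.
Implicit hydrogens by atom environment:
  8 × C: 2 H each → 16
  1 × C: 3 H
  1 × N: no H
  Total hydrogens = 19.
Molecular formula: C9H19N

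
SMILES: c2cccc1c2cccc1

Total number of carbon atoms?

10

The symbol for carbon appears 10 times in the SMILES. Lowercase c denotes aromatic carbon and counts toward C.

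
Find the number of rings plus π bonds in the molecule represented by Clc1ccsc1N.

3

Molecular formula from the SMILES: C4H4ClNS.
DoU = (2C + 2 + N − H − X)/2 = (2·4 + 2 + 1 − 4 − 1)/2 = 6/2 = 3.
(Structurally: 1 ring(s) + 2 π bond(s) = 3.)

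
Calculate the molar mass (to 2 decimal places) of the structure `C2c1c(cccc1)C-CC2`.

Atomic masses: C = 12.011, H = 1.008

Molecular formula: C10H12.
M = 10×12.011 + 12×1.008 = 132.21 g/mol.

132.21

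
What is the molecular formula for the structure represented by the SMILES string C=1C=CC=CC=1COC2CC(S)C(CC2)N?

Heavy atoms from the SMILES: 13 C, 1 N, 1 O, 1 S.
Implicit hydrogens by atom environment:
  5 × C (aromatic): 1 H each → 5
  4 × C: 2 H each → 8
  3 × C: 1 H each → 3
  1 × C (aromatic): no H
  1 × N: 2 H
  1 × O: no H
  1 × S: 1 H
  Total hydrogens = 19.
Molecular formula: C13H19NOS

C13H19NOS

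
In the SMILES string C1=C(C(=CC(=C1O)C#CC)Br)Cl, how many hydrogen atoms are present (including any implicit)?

Hydrogens are implicit in SMILES; fill each atom to its normal valence:
  4 × C (aromatic): no H
  2 × C (aromatic): 1 H each → 2
  2 × C: no H
  1 × Br: no H
  1 × C: 3 H
  1 × Cl: no H
  1 × O: 1 H
  Total hydrogens = 6.

6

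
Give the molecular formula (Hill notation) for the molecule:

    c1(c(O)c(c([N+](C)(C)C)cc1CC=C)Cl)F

C12H16ClFNO+

Heavy atoms from the SMILES: 12 C, 1 Cl, 1 F, 1 N, 1 O.
Implicit hydrogens by atom environment:
  5 × C (aromatic): no H
  3 × C: 3 H each → 9
  2 × C: 2 H each → 4
  1 × C (aromatic): 1 H
  1 × C: 1 H
  1 × Cl: no H
  1 × F: no H
  1 × N (charge +1): no H
  1 × O: 1 H
  Total hydrogens = 16.
Net charge +1.
Molecular formula: C12H16ClFNO+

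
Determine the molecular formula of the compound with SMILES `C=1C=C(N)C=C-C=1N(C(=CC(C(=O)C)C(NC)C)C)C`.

Heavy atoms from the SMILES: 16 C, 3 N, 1 O.
Implicit hydrogens by atom environment:
  5 × C: 3 H each → 15
  4 × C (aromatic): 1 H each → 4
  3 × C: 1 H each → 3
  2 × C: no H
  2 × C (aromatic): no H
  1 × N: 2 H
  1 × N: 1 H
  1 × N: no H
  1 × O: no H
  Total hydrogens = 25.
Molecular formula: C16H25N3O

C16H25N3O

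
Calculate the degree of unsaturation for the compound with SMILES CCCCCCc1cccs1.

Molecular formula from the SMILES: C10H16S.
DoU = (2C + 2 + N − H − X)/2 = (2·10 + 2 + 0 − 16 − 0)/2 = 6/2 = 3.
(Structurally: 1 ring(s) + 2 π bond(s) = 3.)

3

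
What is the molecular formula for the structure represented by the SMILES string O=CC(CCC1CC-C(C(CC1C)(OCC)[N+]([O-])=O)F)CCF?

C16H27F2NO4

Heavy atoms from the SMILES: 16 C, 2 F, 1 N, 4 O.
Implicit hydrogens by atom environment:
  8 × C: 2 H each → 16
  5 × C: 1 H each → 5
  3 × O: no H
  2 × C: 3 H each → 6
  2 × F: no H
  1 × C: no H
  1 × N (charge +1): no H
  1 × O (charge -1): no H
  Total hydrogens = 27.
Molecular formula: C16H27F2NO4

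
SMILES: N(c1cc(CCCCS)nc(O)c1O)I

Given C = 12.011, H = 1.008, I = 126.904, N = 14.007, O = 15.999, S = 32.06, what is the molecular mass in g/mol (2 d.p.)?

Molecular formula: C9H13IN2O2S.
M = 9×12.011 + 13×1.008 + 1×126.904 + 2×14.007 + 2×15.999 + 1×32.06 = 340.18 g/mol.

340.18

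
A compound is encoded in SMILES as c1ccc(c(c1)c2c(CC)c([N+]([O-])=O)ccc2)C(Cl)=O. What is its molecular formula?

Heavy atoms from the SMILES: 15 C, 1 Cl, 1 N, 3 O.
Implicit hydrogens by atom environment:
  7 × C (aromatic): 1 H each → 7
  5 × C (aromatic): no H
  2 × O: no H
  1 × C: 3 H
  1 × C: 2 H
  1 × C: no H
  1 × Cl: no H
  1 × N (charge +1): no H
  1 × O (charge -1): no H
  Total hydrogens = 12.
Molecular formula: C15H12ClNO3

C15H12ClNO3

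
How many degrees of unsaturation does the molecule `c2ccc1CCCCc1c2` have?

Molecular formula from the SMILES: C10H12.
DoU = (2C + 2 + N − H − X)/2 = (2·10 + 2 + 0 − 12 − 0)/2 = 10/2 = 5.
(Structurally: 2 ring(s) + 3 π bond(s) = 5.)

5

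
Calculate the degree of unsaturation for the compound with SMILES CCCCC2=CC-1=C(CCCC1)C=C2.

5

Molecular formula from the SMILES: C14H20.
DoU = (2C + 2 + N − H − X)/2 = (2·14 + 2 + 0 − 20 − 0)/2 = 10/2 = 5.
(Structurally: 2 ring(s) + 3 π bond(s) = 5.)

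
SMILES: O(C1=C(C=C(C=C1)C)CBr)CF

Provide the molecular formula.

Heavy atoms from the SMILES: 1 Br, 9 C, 1 F, 1 O.
Implicit hydrogens by atom environment:
  3 × C (aromatic): 1 H each → 3
  3 × C (aromatic): no H
  2 × C: 2 H each → 4
  1 × Br: no H
  1 × C: 3 H
  1 × F: no H
  1 × O: no H
  Total hydrogens = 10.
Molecular formula: C9H10BrFO

C9H10BrFO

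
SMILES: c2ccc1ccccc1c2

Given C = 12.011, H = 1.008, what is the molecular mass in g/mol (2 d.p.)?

Molecular formula: C10H8.
M = 10×12.011 + 8×1.008 = 128.17 g/mol.

128.17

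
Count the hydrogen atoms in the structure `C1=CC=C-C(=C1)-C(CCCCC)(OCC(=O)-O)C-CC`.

26

Hydrogens are implicit in SMILES; fill each atom to its normal valence:
  7 × C: 2 H each → 14
  5 × C (aromatic): 1 H each → 5
  2 × C: 3 H each → 6
  2 × C: no H
  2 × O: no H
  1 × C (aromatic): no H
  1 × O: 1 H
  Total hydrogens = 26.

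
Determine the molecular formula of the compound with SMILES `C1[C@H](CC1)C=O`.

Heavy atoms from the SMILES: 5 C, 1 O.
Implicit hydrogens by atom environment:
  3 × C: 2 H each → 6
  2 × C: 1 H each → 2
  1 × O: no H
  Total hydrogens = 8.
Molecular formula: C5H8O

C5H8O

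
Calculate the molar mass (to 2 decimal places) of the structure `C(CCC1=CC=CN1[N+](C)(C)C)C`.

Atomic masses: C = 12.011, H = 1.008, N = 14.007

Molecular formula: C11H21N2+.
M = 11×12.011 + 21×1.008 + 2×14.007 = 181.30 g/mol.

181.30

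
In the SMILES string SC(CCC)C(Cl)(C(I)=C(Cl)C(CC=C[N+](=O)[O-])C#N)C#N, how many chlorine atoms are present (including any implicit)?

The symbol for chlorine appears 2 times in the SMILES.

2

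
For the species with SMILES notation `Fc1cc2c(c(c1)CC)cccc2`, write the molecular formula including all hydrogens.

C12H11F

Heavy atoms from the SMILES: 12 C, 1 F.
Implicit hydrogens by atom environment:
  6 × C (aromatic): 1 H each → 6
  4 × C (aromatic): no H
  1 × C: 3 H
  1 × C: 2 H
  1 × F: no H
  Total hydrogens = 11.
Molecular formula: C12H11F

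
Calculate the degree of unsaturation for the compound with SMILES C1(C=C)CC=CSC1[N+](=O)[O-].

Molecular formula from the SMILES: C7H9NO2S.
DoU = (2C + 2 + N − H − X)/2 = (2·7 + 2 + 1 − 9 − 0)/2 = 8/2 = 4.
(Structurally: 1 ring(s) + 3 π bond(s) = 4.)

4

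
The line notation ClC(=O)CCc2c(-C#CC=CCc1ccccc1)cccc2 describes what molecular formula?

C20H17ClO

Heavy atoms from the SMILES: 20 C, 1 Cl, 1 O.
Implicit hydrogens by atom environment:
  9 × C (aromatic): 1 H each → 9
  3 × C: 2 H each → 6
  3 × C: no H
  3 × C (aromatic): no H
  2 × C: 1 H each → 2
  1 × Cl: no H
  1 × O: no H
  Total hydrogens = 17.
Molecular formula: C20H17ClO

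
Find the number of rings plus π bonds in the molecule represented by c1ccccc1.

4

Molecular formula from the SMILES: C6H6.
DoU = (2C + 2 + N − H − X)/2 = (2·6 + 2 + 0 − 6 − 0)/2 = 8/2 = 4.
(Structurally: 1 ring(s) + 3 π bond(s) = 4.)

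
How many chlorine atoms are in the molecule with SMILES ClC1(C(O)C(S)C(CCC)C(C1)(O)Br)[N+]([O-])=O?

1

The symbol for chlorine appears 1 time in the SMILES.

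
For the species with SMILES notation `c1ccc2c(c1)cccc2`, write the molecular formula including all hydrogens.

Heavy atoms from the SMILES: 10 C.
Implicit hydrogens by atom environment:
  8 × C (aromatic): 1 H each → 8
  2 × C (aromatic): no H
  Total hydrogens = 8.
Molecular formula: C10H8

C10H8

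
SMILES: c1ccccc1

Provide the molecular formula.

Heavy atoms from the SMILES: 6 C.
Implicit hydrogens by atom environment:
  6 × C (aromatic): 1 H each → 6
  Total hydrogens = 6.
Molecular formula: C6H6

C6H6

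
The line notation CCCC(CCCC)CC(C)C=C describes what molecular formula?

C13H26

Heavy atoms from the SMILES: 13 C.
Implicit hydrogens by atom environment:
  7 × C: 2 H each → 14
  3 × C: 3 H each → 9
  3 × C: 1 H each → 3
  Total hydrogens = 26.
Molecular formula: C13H26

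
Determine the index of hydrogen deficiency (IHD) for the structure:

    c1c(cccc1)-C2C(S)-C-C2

Molecular formula from the SMILES: C10H12S.
DoU = (2C + 2 + N − H − X)/2 = (2·10 + 2 + 0 − 12 − 0)/2 = 10/2 = 5.
(Structurally: 2 ring(s) + 3 π bond(s) = 5.)

5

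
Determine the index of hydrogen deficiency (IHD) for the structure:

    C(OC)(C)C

Molecular formula from the SMILES: C4H10O.
DoU = (2C + 2 + N − H − X)/2 = (2·4 + 2 + 0 − 10 − 0)/2 = 0/2 = 0.
(Structurally: 0 ring(s) + 0 π bond(s) = 0.)

0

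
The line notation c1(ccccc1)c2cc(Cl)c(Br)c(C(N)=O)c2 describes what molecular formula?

Heavy atoms from the SMILES: 1 Br, 13 C, 1 Cl, 1 N, 1 O.
Implicit hydrogens by atom environment:
  7 × C (aromatic): 1 H each → 7
  5 × C (aromatic): no H
  1 × Br: no H
  1 × C: no H
  1 × Cl: no H
  1 × N: 2 H
  1 × O: no H
  Total hydrogens = 9.
Molecular formula: C13H9BrClNO

C13H9BrClNO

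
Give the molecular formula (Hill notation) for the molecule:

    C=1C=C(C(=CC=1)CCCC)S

C10H14S

Heavy atoms from the SMILES: 10 C, 1 S.
Implicit hydrogens by atom environment:
  4 × C (aromatic): 1 H each → 4
  3 × C: 2 H each → 6
  2 × C (aromatic): no H
  1 × C: 3 H
  1 × S: 1 H
  Total hydrogens = 14.
Molecular formula: C10H14S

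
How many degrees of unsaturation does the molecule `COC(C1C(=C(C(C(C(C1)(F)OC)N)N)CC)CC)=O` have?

Molecular formula from the SMILES: C14H25FN2O3.
DoU = (2C + 2 + N − H − X)/2 = (2·14 + 2 + 2 − 25 − 1)/2 = 6/2 = 3.
(Structurally: 1 ring(s) + 2 π bond(s) = 3.)

3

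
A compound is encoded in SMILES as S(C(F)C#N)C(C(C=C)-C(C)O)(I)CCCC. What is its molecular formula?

C12H19FINOS

Heavy atoms from the SMILES: 12 C, 1 F, 1 I, 1 N, 1 O, 1 S.
Implicit hydrogens by atom environment:
  4 × C: 2 H each → 8
  4 × C: 1 H each → 4
  2 × C: 3 H each → 6
  2 × C: no H
  1 × F: no H
  1 × I: no H
  1 × N: no H
  1 × O: 1 H
  1 × S: no H
  Total hydrogens = 19.
Molecular formula: C12H19FINOS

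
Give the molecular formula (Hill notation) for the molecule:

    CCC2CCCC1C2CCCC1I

Heavy atoms from the SMILES: 12 C, 1 I.
Implicit hydrogens by atom environment:
  7 × C: 2 H each → 14
  4 × C: 1 H each → 4
  1 × C: 3 H
  1 × I: no H
  Total hydrogens = 21.
Molecular formula: C12H21I

C12H21I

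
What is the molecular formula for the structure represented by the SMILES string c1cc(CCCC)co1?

C8H12O

Heavy atoms from the SMILES: 8 C, 1 O.
Implicit hydrogens by atom environment:
  3 × C: 2 H each → 6
  3 × C (aromatic): 1 H each → 3
  1 × C: 3 H
  1 × C (aromatic): no H
  1 × O (aromatic): no H
  Total hydrogens = 12.
Molecular formula: C8H12O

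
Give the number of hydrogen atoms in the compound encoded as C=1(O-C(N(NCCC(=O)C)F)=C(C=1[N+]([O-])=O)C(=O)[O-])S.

Hydrogens are implicit in SMILES; fill each atom to its normal valence:
  4 × C (aromatic): no H
  3 × O: no H
  2 × C: 2 H each → 4
  2 × C: no H
  2 × O (charge -1): no H
  1 × C: 3 H
  1 × F: no H
  1 × N: 1 H
  1 × N: no H
  1 × N (charge +1): no H
  1 × O (aromatic): no H
  1 × S: 1 H
  Total hydrogens = 9.

9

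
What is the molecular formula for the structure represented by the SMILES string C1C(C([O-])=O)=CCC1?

C6H7O2-

Heavy atoms from the SMILES: 6 C, 2 O.
Implicit hydrogens by atom environment:
  3 × C: 2 H each → 6
  2 × C: no H
  1 × C: 1 H
  1 × O: no H
  1 × O (charge -1): no H
  Total hydrogens = 7.
Net charge -1.
Molecular formula: C6H7O2-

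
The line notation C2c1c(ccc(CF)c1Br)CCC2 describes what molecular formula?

C11H12BrF

Heavy atoms from the SMILES: 1 Br, 11 C, 1 F.
Implicit hydrogens by atom environment:
  5 × C: 2 H each → 10
  4 × C (aromatic): no H
  2 × C (aromatic): 1 H each → 2
  1 × Br: no H
  1 × F: no H
  Total hydrogens = 12.
Molecular formula: C11H12BrF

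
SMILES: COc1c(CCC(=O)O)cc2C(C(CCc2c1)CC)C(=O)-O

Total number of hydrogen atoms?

Hydrogens are implicit in SMILES; fill each atom to its normal valence:
  5 × C: 2 H each → 10
  4 × C (aromatic): no H
  3 × O: no H
  2 × C: 3 H each → 6
  2 × C (aromatic): 1 H each → 2
  2 × C: 1 H each → 2
  2 × C: no H
  2 × O: 1 H each → 2
  Total hydrogens = 22.

22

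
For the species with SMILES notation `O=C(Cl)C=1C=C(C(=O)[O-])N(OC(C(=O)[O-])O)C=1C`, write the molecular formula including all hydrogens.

[C9H6ClNO7]2-

Heavy atoms from the SMILES: 9 C, 1 Cl, 1 N, 7 O.
Implicit hydrogens by atom environment:
  4 × O: no H
  3 × C (aromatic): no H
  3 × C: no H
  2 × O (charge -1): no H
  1 × C: 3 H
  1 × C (aromatic): 1 H
  1 × C: 1 H
  1 × Cl: no H
  1 × N (aromatic): no H
  1 × O: 1 H
  Total hydrogens = 6.
Net charge -2.
Molecular formula: [C9H6ClNO7]2-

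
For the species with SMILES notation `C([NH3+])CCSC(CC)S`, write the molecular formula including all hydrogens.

C6H16NS2+

Heavy atoms from the SMILES: 6 C, 1 N, 2 S.
Implicit hydrogens by atom environment:
  4 × C: 2 H each → 8
  1 × C: 3 H
  1 × C: 1 H
  1 × N (charge +1): 3 H
  1 × S: 1 H
  1 × S: no H
  Total hydrogens = 16.
Net charge +1.
Molecular formula: C6H16NS2+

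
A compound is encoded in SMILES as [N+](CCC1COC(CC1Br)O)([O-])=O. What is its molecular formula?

C7H12BrNO4

Heavy atoms from the SMILES: 1 Br, 7 C, 1 N, 4 O.
Implicit hydrogens by atom environment:
  4 × C: 2 H each → 8
  3 × C: 1 H each → 3
  2 × O: no H
  1 × Br: no H
  1 × N (charge +1): no H
  1 × O: 1 H
  1 × O (charge -1): no H
  Total hydrogens = 12.
Molecular formula: C7H12BrNO4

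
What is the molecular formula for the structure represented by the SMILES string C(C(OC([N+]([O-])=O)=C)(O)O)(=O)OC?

C5H7NO7

Heavy atoms from the SMILES: 5 C, 1 N, 7 O.
Implicit hydrogens by atom environment:
  4 × O: no H
  3 × C: no H
  2 × O: 1 H each → 2
  1 × C: 3 H
  1 × C: 2 H
  1 × N (charge +1): no H
  1 × O (charge -1): no H
  Total hydrogens = 7.
Molecular formula: C5H7NO7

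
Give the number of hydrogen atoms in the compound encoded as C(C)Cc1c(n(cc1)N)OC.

14

Hydrogens are implicit in SMILES; fill each atom to its normal valence:
  2 × C: 3 H each → 6
  2 × C: 2 H each → 4
  2 × C (aromatic): 1 H each → 2
  2 × C (aromatic): no H
  1 × N: 2 H
  1 × N (aromatic): no H
  1 × O: no H
  Total hydrogens = 14.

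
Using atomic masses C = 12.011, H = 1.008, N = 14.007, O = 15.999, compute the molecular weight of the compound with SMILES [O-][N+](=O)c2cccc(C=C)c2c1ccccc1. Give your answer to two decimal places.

225.25

Molecular formula: C14H11NO2.
M = 14×12.011 + 11×1.008 + 1×14.007 + 2×15.999 = 225.25 g/mol.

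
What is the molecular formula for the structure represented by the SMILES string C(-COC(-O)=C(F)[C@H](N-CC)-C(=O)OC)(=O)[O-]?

Heavy atoms from the SMILES: 9 C, 1 F, 1 N, 6 O.
Implicit hydrogens by atom environment:
  4 × C: no H
  4 × O: no H
  2 × C: 3 H each → 6
  2 × C: 2 H each → 4
  1 × C: 1 H
  1 × F: no H
  1 × N: 1 H
  1 × O: 1 H
  1 × O (charge -1): no H
  Total hydrogens = 13.
Net charge -1.
Molecular formula: C9H13FNO6-

C9H13FNO6-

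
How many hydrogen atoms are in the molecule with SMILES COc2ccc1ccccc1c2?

Hydrogens are implicit in SMILES; fill each atom to its normal valence:
  7 × C (aromatic): 1 H each → 7
  3 × C (aromatic): no H
  1 × C: 3 H
  1 × O: no H
  Total hydrogens = 10.

10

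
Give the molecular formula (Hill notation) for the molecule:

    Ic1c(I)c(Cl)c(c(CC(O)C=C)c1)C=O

Heavy atoms from the SMILES: 11 C, 1 Cl, 2 I, 2 O.
Implicit hydrogens by atom environment:
  5 × C (aromatic): no H
  3 × C: 1 H each → 3
  2 × C: 2 H each → 4
  2 × I: no H
  1 × C (aromatic): 1 H
  1 × Cl: no H
  1 × O: 1 H
  1 × O: no H
  Total hydrogens = 9.
Molecular formula: C11H9ClI2O2

C11H9ClI2O2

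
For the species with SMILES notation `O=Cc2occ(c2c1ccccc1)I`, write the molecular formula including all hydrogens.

Heavy atoms from the SMILES: 11 C, 1 I, 2 O.
Implicit hydrogens by atom environment:
  6 × C (aromatic): 1 H each → 6
  4 × C (aromatic): no H
  1 × C: 1 H
  1 × I: no H
  1 × O (aromatic): no H
  1 × O: no H
  Total hydrogens = 7.
Molecular formula: C11H7IO2

C11H7IO2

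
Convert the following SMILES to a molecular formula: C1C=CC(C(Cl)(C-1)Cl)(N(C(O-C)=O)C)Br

C9H12BrCl2NO2

Heavy atoms from the SMILES: 1 Br, 9 C, 2 Cl, 1 N, 2 O.
Implicit hydrogens by atom environment:
  3 × C: no H
  2 × C: 3 H each → 6
  2 × C: 2 H each → 4
  2 × C: 1 H each → 2
  2 × Cl: no H
  2 × O: no H
  1 × Br: no H
  1 × N: no H
  Total hydrogens = 12.
Molecular formula: C9H12BrCl2NO2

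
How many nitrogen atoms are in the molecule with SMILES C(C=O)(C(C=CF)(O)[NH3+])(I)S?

1

The symbol for nitrogen appears 1 time in the SMILES.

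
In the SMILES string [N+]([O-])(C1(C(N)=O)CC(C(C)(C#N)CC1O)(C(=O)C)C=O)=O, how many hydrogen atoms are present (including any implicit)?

Hydrogens are implicit in SMILES; fill each atom to its normal valence:
  6 × C: no H
  4 × O: no H
  2 × C: 3 H each → 6
  2 × C: 2 H each → 4
  2 × C: 1 H each → 2
  1 × N: 2 H
  1 × N: no H
  1 × N (charge +1): no H
  1 × O: 1 H
  1 × O (charge -1): no H
  Total hydrogens = 15.

15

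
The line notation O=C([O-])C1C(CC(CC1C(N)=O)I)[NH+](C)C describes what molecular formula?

Heavy atoms from the SMILES: 10 C, 1 I, 2 N, 3 O.
Implicit hydrogens by atom environment:
  4 × C: 1 H each → 4
  2 × C: 3 H each → 6
  2 × C: 2 H each → 4
  2 × C: no H
  2 × O: no H
  1 × I: no H
  1 × N: 2 H
  1 × N (charge +1): 1 H
  1 × O (charge -1): no H
  Total hydrogens = 17.
Molecular formula: C10H17IN2O3

C10H17IN2O3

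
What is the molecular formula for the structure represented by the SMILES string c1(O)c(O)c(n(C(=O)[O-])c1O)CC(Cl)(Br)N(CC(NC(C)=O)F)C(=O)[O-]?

Heavy atoms from the SMILES: 1 Br, 12 C, 1 Cl, 1 F, 3 N, 8 O.
Implicit hydrogens by atom environment:
  4 × C (aromatic): no H
  4 × C: no H
  3 × O: 1 H each → 3
  3 × O: no H
  2 × C: 2 H each → 4
  2 × O (charge -1): no H
  1 × Br: no H
  1 × C: 3 H
  1 × C: 1 H
  1 × Cl: no H
  1 × F: no H
  1 × N: 1 H
  1 × N (aromatic): no H
  1 × N: no H
  Total hydrogens = 12.
Net charge -2.
Molecular formula: [C12H12BrClFN3O8]2-

[C12H12BrClFN3O8]2-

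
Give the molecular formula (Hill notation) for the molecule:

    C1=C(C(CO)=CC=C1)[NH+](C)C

Heavy atoms from the SMILES: 9 C, 1 N, 1 O.
Implicit hydrogens by atom environment:
  4 × C (aromatic): 1 H each → 4
  2 × C: 3 H each → 6
  2 × C (aromatic): no H
  1 × C: 2 H
  1 × N (charge +1): 1 H
  1 × O: 1 H
  Total hydrogens = 14.
Net charge +1.
Molecular formula: C9H14NO+

C9H14NO+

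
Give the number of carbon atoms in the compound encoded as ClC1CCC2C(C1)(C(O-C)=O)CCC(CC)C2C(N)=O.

The symbol for carbon appears 15 times in the SMILES. (Cl is a single chlorine, not C + l.)

15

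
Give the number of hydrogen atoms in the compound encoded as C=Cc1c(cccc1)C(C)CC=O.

Hydrogens are implicit in SMILES; fill each atom to its normal valence:
  4 × C (aromatic): 1 H each → 4
  3 × C: 1 H each → 3
  2 × C: 2 H each → 4
  2 × C (aromatic): no H
  1 × C: 3 H
  1 × O: no H
  Total hydrogens = 14.

14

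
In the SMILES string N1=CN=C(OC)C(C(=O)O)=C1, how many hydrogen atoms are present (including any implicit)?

6

Hydrogens are implicit in SMILES; fill each atom to its normal valence:
  2 × C (aromatic): 1 H each → 2
  2 × C (aromatic): no H
  2 × N (aromatic): no H
  2 × O: no H
  1 × C: 3 H
  1 × C: no H
  1 × O: 1 H
  Total hydrogens = 6.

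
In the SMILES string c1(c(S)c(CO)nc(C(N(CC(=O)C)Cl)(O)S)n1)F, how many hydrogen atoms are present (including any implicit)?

Hydrogens are implicit in SMILES; fill each atom to its normal valence:
  4 × C (aromatic): no H
  2 × C: 2 H each → 4
  2 × C: no H
  2 × N (aromatic): no H
  2 × O: 1 H each → 2
  2 × S: 1 H each → 2
  1 × C: 3 H
  1 × Cl: no H
  1 × F: no H
  1 × N: no H
  1 × O: no H
  Total hydrogens = 11.

11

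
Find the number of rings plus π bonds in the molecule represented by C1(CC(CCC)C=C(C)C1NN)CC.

Molecular formula from the SMILES: C12H24N2.
DoU = (2C + 2 + N − H − X)/2 = (2·12 + 2 + 2 − 24 − 0)/2 = 4/2 = 2.
(Structurally: 1 ring(s) + 1 π bond(s) = 2.)

2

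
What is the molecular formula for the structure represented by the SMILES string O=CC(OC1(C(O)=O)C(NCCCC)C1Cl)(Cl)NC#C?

Heavy atoms from the SMILES: 12 C, 2 Cl, 2 N, 4 O.
Implicit hydrogens by atom environment:
  4 × C: 1 H each → 4
  4 × C: no H
  3 × C: 2 H each → 6
  3 × O: no H
  2 × Cl: no H
  2 × N: 1 H each → 2
  1 × C: 3 H
  1 × O: 1 H
  Total hydrogens = 16.
Molecular formula: C12H16Cl2N2O4

C12H16Cl2N2O4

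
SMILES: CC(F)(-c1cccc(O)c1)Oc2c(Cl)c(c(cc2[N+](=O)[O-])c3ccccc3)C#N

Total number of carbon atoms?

The symbol for carbon appears 21 times in the SMILES. Lowercase c denotes aromatic carbon and counts toward C.

21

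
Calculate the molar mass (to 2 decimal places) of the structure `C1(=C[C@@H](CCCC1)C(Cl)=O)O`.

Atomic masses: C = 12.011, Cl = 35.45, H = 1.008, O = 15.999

174.62

Molecular formula: C8H11ClO2.
M = 8×12.011 + 1×35.45 + 11×1.008 + 2×15.999 = 174.62 g/mol.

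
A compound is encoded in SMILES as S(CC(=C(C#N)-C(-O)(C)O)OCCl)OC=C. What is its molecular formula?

C9H12ClNO4S

Heavy atoms from the SMILES: 9 C, 1 Cl, 1 N, 4 O, 1 S.
Implicit hydrogens by atom environment:
  4 × C: no H
  3 × C: 2 H each → 6
  2 × O: 1 H each → 2
  2 × O: no H
  1 × C: 3 H
  1 × C: 1 H
  1 × Cl: no H
  1 × N: no H
  1 × S: no H
  Total hydrogens = 12.
Molecular formula: C9H12ClNO4S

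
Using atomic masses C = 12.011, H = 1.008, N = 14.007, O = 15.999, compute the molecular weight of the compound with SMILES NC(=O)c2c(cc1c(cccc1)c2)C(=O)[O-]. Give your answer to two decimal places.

214.20

Molecular formula: C12H8NO3-.
M = 12×12.011 + 8×1.008 + 1×14.007 + 3×15.999 = 214.20 g/mol.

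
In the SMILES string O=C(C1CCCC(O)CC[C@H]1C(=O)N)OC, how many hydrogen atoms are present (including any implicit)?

Hydrogens are implicit in SMILES; fill each atom to its normal valence:
  5 × C: 2 H each → 10
  3 × C: 1 H each → 3
  3 × O: no H
  2 × C: no H
  1 × C: 3 H
  1 × N: 2 H
  1 × O: 1 H
  Total hydrogens = 19.

19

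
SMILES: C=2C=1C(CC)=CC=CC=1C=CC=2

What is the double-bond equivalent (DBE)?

Molecular formula from the SMILES: C12H12.
DoU = (2C + 2 + N − H − X)/2 = (2·12 + 2 + 0 − 12 − 0)/2 = 14/2 = 7.
(Structurally: 2 ring(s) + 5 π bond(s) = 7.)

7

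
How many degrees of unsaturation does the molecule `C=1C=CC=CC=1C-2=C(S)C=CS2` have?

Molecular formula from the SMILES: C10H8S2.
DoU = (2C + 2 + N − H − X)/2 = (2·10 + 2 + 0 − 8 − 0)/2 = 14/2 = 7.
(Structurally: 2 ring(s) + 5 π bond(s) = 7.)

7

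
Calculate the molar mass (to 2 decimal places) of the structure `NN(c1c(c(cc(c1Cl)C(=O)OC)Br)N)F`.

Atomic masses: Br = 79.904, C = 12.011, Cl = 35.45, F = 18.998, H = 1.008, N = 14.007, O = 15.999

Molecular formula: C8H8BrClFN3O2.
M = 1×79.904 + 8×12.011 + 1×35.45 + 1×18.998 + 8×1.008 + 3×14.007 + 2×15.999 = 312.52 g/mol.

312.52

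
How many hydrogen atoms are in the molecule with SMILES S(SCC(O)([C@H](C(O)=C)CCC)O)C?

18

Hydrogens are implicit in SMILES; fill each atom to its normal valence:
  4 × C: 2 H each → 8
  3 × O: 1 H each → 3
  2 × C: 3 H each → 6
  2 × C: no H
  2 × S: no H
  1 × C: 1 H
  Total hydrogens = 18.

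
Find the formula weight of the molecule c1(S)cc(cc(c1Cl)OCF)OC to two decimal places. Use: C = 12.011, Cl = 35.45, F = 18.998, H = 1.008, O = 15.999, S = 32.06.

Molecular formula: C8H8ClFO2S.
M = 8×12.011 + 1×35.45 + 1×18.998 + 8×1.008 + 2×15.999 + 1×32.06 = 222.66 g/mol.

222.66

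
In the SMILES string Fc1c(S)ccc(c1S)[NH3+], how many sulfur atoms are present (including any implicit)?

The symbol for sulfur appears 2 times in the SMILES.

2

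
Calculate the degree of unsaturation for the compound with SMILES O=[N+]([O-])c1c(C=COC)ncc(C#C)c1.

Molecular formula from the SMILES: C10H8N2O3.
DoU = (2C + 2 + N − H − X)/2 = (2·10 + 2 + 2 − 8 − 0)/2 = 16/2 = 8.
(Structurally: 1 ring(s) + 7 π bond(s) = 8.)

8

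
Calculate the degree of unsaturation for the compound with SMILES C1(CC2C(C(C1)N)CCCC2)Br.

2

Molecular formula from the SMILES: C10H18BrN.
DoU = (2C + 2 + N − H − X)/2 = (2·10 + 2 + 1 − 18 − 1)/2 = 4/2 = 2.
(Structurally: 2 ring(s) + 0 π bond(s) = 2.)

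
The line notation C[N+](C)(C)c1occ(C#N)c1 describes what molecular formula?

C8H11N2O+

Heavy atoms from the SMILES: 8 C, 2 N, 1 O.
Implicit hydrogens by atom environment:
  3 × C: 3 H each → 9
  2 × C (aromatic): 1 H each → 2
  2 × C (aromatic): no H
  1 × C: no H
  1 × N: no H
  1 × N (charge +1): no H
  1 × O (aromatic): no H
  Total hydrogens = 11.
Net charge +1.
Molecular formula: C8H11N2O+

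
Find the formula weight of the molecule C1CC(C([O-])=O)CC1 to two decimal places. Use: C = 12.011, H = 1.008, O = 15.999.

113.14

Molecular formula: C6H9O2-.
M = 6×12.011 + 9×1.008 + 2×15.999 = 113.14 g/mol.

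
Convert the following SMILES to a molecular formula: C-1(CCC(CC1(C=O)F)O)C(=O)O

C8H11FO4

Heavy atoms from the SMILES: 8 C, 1 F, 4 O.
Implicit hydrogens by atom environment:
  3 × C: 2 H each → 6
  3 × C: 1 H each → 3
  2 × C: no H
  2 × O: 1 H each → 2
  2 × O: no H
  1 × F: no H
  Total hydrogens = 11.
Molecular formula: C8H11FO4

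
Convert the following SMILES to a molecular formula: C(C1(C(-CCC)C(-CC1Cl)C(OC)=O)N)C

C12H22ClNO2

Heavy atoms from the SMILES: 12 C, 1 Cl, 1 N, 2 O.
Implicit hydrogens by atom environment:
  4 × C: 2 H each → 8
  3 × C: 3 H each → 9
  3 × C: 1 H each → 3
  2 × C: no H
  2 × O: no H
  1 × Cl: no H
  1 × N: 2 H
  Total hydrogens = 22.
Molecular formula: C12H22ClNO2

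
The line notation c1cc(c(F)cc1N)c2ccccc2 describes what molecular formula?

C12H10FN

Heavy atoms from the SMILES: 12 C, 1 F, 1 N.
Implicit hydrogens by atom environment:
  8 × C (aromatic): 1 H each → 8
  4 × C (aromatic): no H
  1 × F: no H
  1 × N: 2 H
  Total hydrogens = 10.
Molecular formula: C12H10FN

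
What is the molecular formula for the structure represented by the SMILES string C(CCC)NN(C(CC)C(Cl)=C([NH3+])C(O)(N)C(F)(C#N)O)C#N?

C13H23ClFN6O2+

Heavy atoms from the SMILES: 13 C, 1 Cl, 1 F, 6 N, 2 O.
Implicit hydrogens by atom environment:
  6 × C: no H
  4 × C: 2 H each → 8
  3 × N: no H
  2 × C: 3 H each → 6
  2 × O: 1 H each → 2
  1 × C: 1 H
  1 × Cl: no H
  1 × F: no H
  1 × N (charge +1): 3 H
  1 × N: 2 H
  1 × N: 1 H
  Total hydrogens = 23.
Net charge +1.
Molecular formula: C13H23ClFN6O2+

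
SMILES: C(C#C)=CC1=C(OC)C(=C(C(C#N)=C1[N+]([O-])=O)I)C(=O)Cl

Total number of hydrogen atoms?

6

Hydrogens are implicit in SMILES; fill each atom to its normal valence:
  6 × C (aromatic): no H
  3 × C: 1 H each → 3
  3 × C: no H
  3 × O: no H
  1 × C: 3 H
  1 × Cl: no H
  1 × I: no H
  1 × N (charge +1): no H
  1 × N: no H
  1 × O (charge -1): no H
  Total hydrogens = 6.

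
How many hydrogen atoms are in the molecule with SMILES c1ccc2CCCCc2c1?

12

Hydrogens are implicit in SMILES; fill each atom to its normal valence:
  4 × C: 2 H each → 8
  4 × C (aromatic): 1 H each → 4
  2 × C (aromatic): no H
  Total hydrogens = 12.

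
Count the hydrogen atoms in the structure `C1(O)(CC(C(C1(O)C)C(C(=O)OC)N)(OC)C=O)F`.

Hydrogens are implicit in SMILES; fill each atom to its normal valence:
  4 × C: no H
  4 × O: no H
  3 × C: 3 H each → 9
  3 × C: 1 H each → 3
  2 × O: 1 H each → 2
  1 × C: 2 H
  1 × F: no H
  1 × N: 2 H
  Total hydrogens = 18.

18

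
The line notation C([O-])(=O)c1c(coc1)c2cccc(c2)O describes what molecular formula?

Heavy atoms from the SMILES: 11 C, 4 O.
Implicit hydrogens by atom environment:
  6 × C (aromatic): 1 H each → 6
  4 × C (aromatic): no H
  1 × C: no H
  1 × O: 1 H
  1 × O (aromatic): no H
  1 × O: no H
  1 × O (charge -1): no H
  Total hydrogens = 7.
Net charge -1.
Molecular formula: C11H7O4-

C11H7O4-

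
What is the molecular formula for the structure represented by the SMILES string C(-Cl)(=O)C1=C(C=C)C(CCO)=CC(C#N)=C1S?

C12H10ClNO2S

Heavy atoms from the SMILES: 12 C, 1 Cl, 1 N, 2 O, 1 S.
Implicit hydrogens by atom environment:
  5 × C (aromatic): no H
  3 × C: 2 H each → 6
  2 × C: no H
  1 × C (aromatic): 1 H
  1 × C: 1 H
  1 × Cl: no H
  1 × N: no H
  1 × O: 1 H
  1 × O: no H
  1 × S: 1 H
  Total hydrogens = 10.
Molecular formula: C12H10ClNO2S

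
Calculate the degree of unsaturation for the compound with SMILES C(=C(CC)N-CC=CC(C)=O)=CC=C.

5

Molecular formula from the SMILES: C12H17NO.
DoU = (2C + 2 + N − H − X)/2 = (2·12 + 2 + 1 − 17 − 0)/2 = 10/2 = 5.
(Structurally: 0 ring(s) + 5 π bond(s) = 5.)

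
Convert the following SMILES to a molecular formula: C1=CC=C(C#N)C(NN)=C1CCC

Heavy atoms from the SMILES: 10 C, 3 N.
Implicit hydrogens by atom environment:
  3 × C (aromatic): 1 H each → 3
  3 × C (aromatic): no H
  2 × C: 2 H each → 4
  1 × C: 3 H
  1 × C: no H
  1 × N: 2 H
  1 × N: 1 H
  1 × N: no H
  Total hydrogens = 13.
Molecular formula: C10H13N3

C10H13N3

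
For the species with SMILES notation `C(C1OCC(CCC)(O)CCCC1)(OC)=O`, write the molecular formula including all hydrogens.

Heavy atoms from the SMILES: 12 C, 4 O.
Implicit hydrogens by atom environment:
  7 × C: 2 H each → 14
  3 × O: no H
  2 × C: 3 H each → 6
  2 × C: no H
  1 × C: 1 H
  1 × O: 1 H
  Total hydrogens = 22.
Molecular formula: C12H22O4

C12H22O4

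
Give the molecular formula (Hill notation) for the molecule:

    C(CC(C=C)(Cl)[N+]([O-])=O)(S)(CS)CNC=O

C8H13ClN2O3S2

Heavy atoms from the SMILES: 8 C, 1 Cl, 2 N, 3 O, 2 S.
Implicit hydrogens by atom environment:
  4 × C: 2 H each → 8
  2 × C: 1 H each → 2
  2 × C: no H
  2 × O: no H
  2 × S: 1 H each → 2
  1 × Cl: no H
  1 × N: 1 H
  1 × N (charge +1): no H
  1 × O (charge -1): no H
  Total hydrogens = 13.
Molecular formula: C8H13ClN2O3S2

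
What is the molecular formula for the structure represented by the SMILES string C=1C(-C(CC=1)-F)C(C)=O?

Heavy atoms from the SMILES: 7 C, 1 F, 1 O.
Implicit hydrogens by atom environment:
  4 × C: 1 H each → 4
  1 × C: 3 H
  1 × C: 2 H
  1 × C: no H
  1 × F: no H
  1 × O: no H
  Total hydrogens = 9.
Molecular formula: C7H9FO

C7H9FO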